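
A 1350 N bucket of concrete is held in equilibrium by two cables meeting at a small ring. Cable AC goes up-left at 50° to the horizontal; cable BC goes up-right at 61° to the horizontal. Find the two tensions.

T_AC = 701.1 N, T_BC = 929.5 N

ΣF_x = 0: −T_AC·cos50° + T_BC·cos61° = 0 → T_BC = 1.32586·T_AC.
ΣF_y = 0: T_AC·sin50° + T_BC·sin61° = 1350.
Substitute: T_AC·(0.766044 + 1.32586·0.87462) = 1350 → T_AC = 701.056 ≈ 701.1 N.
Then T_BC = 1.32586 × 701.056 = 929.5 N.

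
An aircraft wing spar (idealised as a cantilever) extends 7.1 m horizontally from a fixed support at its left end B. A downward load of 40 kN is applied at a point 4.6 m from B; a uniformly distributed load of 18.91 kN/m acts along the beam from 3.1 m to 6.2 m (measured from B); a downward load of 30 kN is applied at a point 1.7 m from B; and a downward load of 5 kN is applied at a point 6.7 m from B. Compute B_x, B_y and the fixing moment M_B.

B_x = 0, B_y = 133.6 kN, M_B = 541.1 kN·m

Resultant of the distributed load: 18.91 × 3.1 = 58.621 kN at 4.65 m from B.
ΣF_x = 0: B_x = 0.
ΣF_y = 0: B_y − 40 − 18.91·3.1 − 30 − 5 = 0 → B_y = 133.6 kN.
ΣM about B: M_B − 40·4.6 − (18.91·3.1)·4.65 − 30·1.7 − 5·6.7 = 0 → M_B = 541.1 kN·m.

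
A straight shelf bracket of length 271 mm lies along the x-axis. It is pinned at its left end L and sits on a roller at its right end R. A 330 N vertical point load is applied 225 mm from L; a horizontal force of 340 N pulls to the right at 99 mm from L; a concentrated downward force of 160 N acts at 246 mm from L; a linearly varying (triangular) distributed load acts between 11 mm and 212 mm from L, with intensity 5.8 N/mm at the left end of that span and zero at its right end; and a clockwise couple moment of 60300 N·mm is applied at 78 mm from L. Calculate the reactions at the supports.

L_x = -340.0 N, L_y = 263.4 N, R_y = 809.5 N

Resultant of the triangular load: ½ × 5.8 × 201 = 582.9 N, acting at 78 mm from L (one-third of the span from the peak).
Moments about L: R_y·271 − 330·225 − 160·246 − (½·5.8·201)·78 − 60300 = 0 → R_y = 219376.2/271 = 809.506 ≈ 809.5 N.
ΣF_y = 0: L_y + 809.506 − 330 − 160 − ½·5.8·201 = 0 → L_y = 263.4 N.
ΣF_x = 0: L_x + 340 = 0 → L_x = -340.0 N.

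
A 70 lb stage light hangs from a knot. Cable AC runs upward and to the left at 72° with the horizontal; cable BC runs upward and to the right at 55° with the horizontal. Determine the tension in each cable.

ΣF_x = 0: −T_AC·cos72° + T_BC·cos55° = 0 → T_BC = 0.538755·T_AC.
ΣF_y = 0: T_AC·sin72° + T_BC·sin55° = 70.
Substitute: T_AC·(0.951057 + 0.538755·0.819152) = 70 → T_AC = 50.2737 ≈ 50.27 lb.
Then T_BC = 0.538755 × 50.2737 = 27.09 lb.

T_AC = 50.27 lb, T_BC = 27.09 lb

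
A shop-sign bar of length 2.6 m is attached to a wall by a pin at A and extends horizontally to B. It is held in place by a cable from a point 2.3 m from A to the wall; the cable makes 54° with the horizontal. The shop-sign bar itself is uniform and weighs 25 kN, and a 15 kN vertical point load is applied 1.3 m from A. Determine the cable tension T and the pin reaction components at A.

ΣM about A: T·sin54°·2.3 − 25·1.3 − 15·1.3 = 0 → T = 52/(2.3·0.809017) = 27.9459 ≈ 27.95 kN.
ΣF_x = 0: A_x − T·cos54° = 0 → A_x = 27.9459 × 0.587785 = 16.43 kN.
ΣF_y = 0: A_y + T·sin54° − 25 − 15 = 0 → A_y = 40 − 27.9459 × 0.809017 = 17.39 kN.

T = 27.95 kN, A_x = 16.43 kN, A_y = 17.39 kN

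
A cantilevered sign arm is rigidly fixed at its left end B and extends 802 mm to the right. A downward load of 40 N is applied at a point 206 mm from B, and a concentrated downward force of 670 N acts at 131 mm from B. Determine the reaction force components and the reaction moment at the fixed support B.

ΣF_x = 0: B_x = 0.
ΣF_y = 0: B_y − 40 − 670 = 0 → B_y = 710.0 N.
ΣM about B: M_B − 40·206 − 670·131 = 0 → M_B = 96010 N·mm.

B_x = 0, B_y = 710.0 N, M_B = 96010 N·mm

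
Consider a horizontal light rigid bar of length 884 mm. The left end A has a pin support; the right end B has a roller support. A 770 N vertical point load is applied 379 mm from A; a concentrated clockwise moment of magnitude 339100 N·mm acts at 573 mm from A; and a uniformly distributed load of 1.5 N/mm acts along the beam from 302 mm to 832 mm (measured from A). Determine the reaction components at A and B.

Resultant of the distributed load: 1.5 × 530 = 795 N at 567 mm from A.
Taking moments about A: B_y·884 − 770·379 − 339100 − (1.5·530)·567 = 0 → B_y = 1081695/884 = 1223.64 ≈ 1224 N.
ΣF_y = 0: A_y + 1223.64 − 770 − 1.5·530 = 0 → A_y = 341.4 N.
ΣF_x = 0: no horizontal applied forces, so A_x = 0.

A_x = 0, A_y = 341.4 N, B_y = 1224 N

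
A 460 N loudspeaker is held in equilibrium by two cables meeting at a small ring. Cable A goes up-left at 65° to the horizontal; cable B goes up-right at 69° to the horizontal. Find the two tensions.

T_A = 229.2 N, T_B = 270.3 N

ΣF_x = 0: −T_A·cos65° + T_B·cos69° = 0 → T_B = 1.17929·T_A.
ΣF_y = 0: T_A·sin65° + T_B·sin69° = 460.
Substitute: T_A·(0.906308 + 1.17929·0.93358) = 460 → T_A = 229.167 ≈ 229.2 N.
Then T_B = 1.17929 × 229.167 = 270.3 N.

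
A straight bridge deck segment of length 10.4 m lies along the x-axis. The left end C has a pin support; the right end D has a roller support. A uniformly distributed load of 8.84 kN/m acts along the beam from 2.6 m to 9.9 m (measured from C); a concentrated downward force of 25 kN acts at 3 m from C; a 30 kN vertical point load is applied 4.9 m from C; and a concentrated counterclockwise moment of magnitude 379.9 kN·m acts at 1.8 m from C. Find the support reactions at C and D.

Resultant of the distributed load: 8.84 × 7.3 = 64.532 kN at 6.25 m from C.
Moments about C: D_y·10.4 − (8.84·7.3)·6.25 − 25·3 − 30·4.9 + 379.9 = 0 → D_y = 245.425/10.4 = 23.5986 ≈ 23.60 kN.
ΣF_y = 0: C_y + 23.5986 − 8.84·7.3 − 25 − 30 = 0 → C_y = 95.93 kN.
ΣF_x = 0: no horizontal applied forces, so C_x = 0.

C_x = 0, C_y = 95.93 kN, D_y = 23.60 kN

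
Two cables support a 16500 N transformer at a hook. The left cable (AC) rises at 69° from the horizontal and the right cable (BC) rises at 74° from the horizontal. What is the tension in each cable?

T_AC = 7557 N, T_BC = 9825 N

ΣF_x = 0: −T_AC·cos69° + T_BC·cos74° = 0 → T_BC = 1.30014·T_AC.
ΣF_y = 0: T_AC·sin69° + T_BC·sin74° = 16500.
Substitute: T_AC·(0.93358 + 1.30014·0.961262) = 16500 → T_AC = 7557.18 ≈ 7557 N.
Then T_BC = 1.30014 × 7557.18 = 9825 N.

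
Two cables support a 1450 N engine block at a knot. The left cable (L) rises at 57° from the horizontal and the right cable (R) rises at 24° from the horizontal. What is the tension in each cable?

T_L = 1341 N, T_R = 799.6 N

ΣF_x = 0: −T_L·cos57° + T_R·cos24° = 0 → T_R = 0.596182·T_L.
ΣF_y = 0: T_L·sin57° + T_R·sin24° = 1450.
Substitute: T_L·(0.838671 + 0.596182·0.406737) = 1450 → T_L = 1341.15 ≈ 1341 N.
Then T_R = 0.596182 × 1341.15 = 799.6 N.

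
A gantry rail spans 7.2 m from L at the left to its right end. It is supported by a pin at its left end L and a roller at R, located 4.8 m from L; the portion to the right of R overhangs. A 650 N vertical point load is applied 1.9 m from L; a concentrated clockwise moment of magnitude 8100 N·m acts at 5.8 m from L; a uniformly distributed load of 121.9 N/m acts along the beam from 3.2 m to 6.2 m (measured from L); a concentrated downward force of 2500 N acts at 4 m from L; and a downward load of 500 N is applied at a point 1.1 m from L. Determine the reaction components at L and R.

L_x = 0, L_y = -485.1 N, R_y = 4501 N

Resultant of the distributed load: 121.9 × 3 = 365.7 N at 4.7 m from L.
Taking moments about L: R_y·4.8 − 650·1.9 − 8100 − (121.9·3)·4.7 − 2500·4 − 500·1.1 = 0 → R_y = 21603.79/4.8 = 4500.79 ≈ 4501 N.
ΣF_y = 0: L_y + 4500.79 − 650 − 121.9·3 − 2500 − 500 = 0 → L_y = -485.1 N.
ΣF_x = 0: no horizontal applied forces, so L_x = 0.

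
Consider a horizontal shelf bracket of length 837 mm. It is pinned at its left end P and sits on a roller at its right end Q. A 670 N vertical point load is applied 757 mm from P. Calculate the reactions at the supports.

P_x = 0, P_y = 64.04 N, Q_y = 606.0 N

Taking moments about P: Q_y·837 − 670·757 = 0 → Q_y = 507190/837 = 605.962 ≈ 606.0 N.
ΣF_y = 0: P_y + 605.962 − 670 = 0 → P_y = 64.04 N.
ΣF_x = 0: no horizontal applied forces, so P_x = 0.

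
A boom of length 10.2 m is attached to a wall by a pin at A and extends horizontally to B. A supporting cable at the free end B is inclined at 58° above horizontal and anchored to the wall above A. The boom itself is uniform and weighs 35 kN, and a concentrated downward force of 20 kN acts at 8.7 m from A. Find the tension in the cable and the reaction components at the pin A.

ΣM about A: T·sin58°·10.2 − 35·5.1 − 20·8.7 = 0 → T = 352.5/(10.2·0.848048) = 40.751 ≈ 40.75 kN.
ΣF_x = 0: A_x − T·cos58° = 0 → A_x = 40.751 × 0.529919 = 21.59 kN.
ΣF_y = 0: A_y + T·sin58° − 35 − 20 = 0 → A_y = 55 − 40.751 × 0.848048 = 20.44 kN.

T = 40.75 kN, A_x = 21.59 kN, A_y = 20.44 kN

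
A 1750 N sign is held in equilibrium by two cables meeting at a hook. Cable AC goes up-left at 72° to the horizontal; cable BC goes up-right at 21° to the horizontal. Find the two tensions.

T_AC = 1636 N, T_BC = 541.5 N

ΣF_x = 0: −T_AC·cos72° + T_BC·cos21° = 0 → T_BC = 0.331002·T_AC.
ΣF_y = 0: T_AC·sin72° + T_BC·sin21° = 1750.
Substitute: T_AC·(0.951057 + 0.331002·0.358368) = 1750 → T_AC = 1636.01 ≈ 1636 N.
Then T_BC = 0.331002 × 1636.01 = 541.5 N.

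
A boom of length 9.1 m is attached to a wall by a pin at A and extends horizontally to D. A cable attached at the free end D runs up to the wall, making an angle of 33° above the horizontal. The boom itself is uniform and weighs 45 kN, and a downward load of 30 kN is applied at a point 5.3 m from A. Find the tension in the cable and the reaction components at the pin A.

ΣM about A: T·sin33°·9.1 − 45·4.55 − 30·5.3 = 0 → T = 363.75/(9.1·0.544639) = 73.3927 ≈ 73.39 kN.
ΣF_x = 0: A_x − T·cos33° = 0 → A_x = 73.3927 × 0.838671 = 61.55 kN.
ΣF_y = 0: A_y + T·sin33° − 45 − 30 = 0 → A_y = 75 − 73.3927 × 0.544639 = 35.03 kN.

T = 73.39 kN, A_x = 61.55 kN, A_y = 35.03 kN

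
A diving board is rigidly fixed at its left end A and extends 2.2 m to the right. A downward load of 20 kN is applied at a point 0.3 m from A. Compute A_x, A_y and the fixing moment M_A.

A_x = 0, A_y = 20.00 kN, M_A = 6.000 kN·m

ΣF_x = 0: A_x = 0.
ΣF_y = 0: A_y − 20 = 0 → A_y = 20.00 kN.
ΣM about A: M_A − 20·0.3 = 0 → M_A = 6.000 kN·m.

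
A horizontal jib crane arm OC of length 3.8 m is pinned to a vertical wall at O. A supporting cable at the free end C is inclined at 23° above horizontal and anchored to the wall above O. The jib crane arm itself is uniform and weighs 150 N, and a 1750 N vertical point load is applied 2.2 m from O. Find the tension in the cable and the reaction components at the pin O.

T = 2785 N, O_x = 2564 N, O_y = 811.8 N

ΣM about O: T·sin23°·3.8 − 150·1.9 − 1750·2.2 = 0 → T = 4135/(3.8·0.390731) = 2784.93 ≈ 2785 N.
ΣF_x = 0: O_x − T·cos23° = 0 → O_x = 2784.93 × 0.920505 = 2564 N.
ΣF_y = 0: O_y + T·sin23° − 150 − 1750 = 0 → O_y = 1900 − 2784.93 × 0.390731 = 811.8 N.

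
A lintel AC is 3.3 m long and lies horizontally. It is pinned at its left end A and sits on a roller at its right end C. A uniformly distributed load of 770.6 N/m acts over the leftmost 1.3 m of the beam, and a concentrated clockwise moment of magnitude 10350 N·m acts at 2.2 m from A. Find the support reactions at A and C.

Resultant of the distributed load: 770.6 × 1.3 = 1001.78 N at 0.65 m from A.
Moments about A: C_y·3.3 − (770.6·1.3)·0.65 − 10350 = 0 → C_y = 11001.157/3.3 = 3333.68 ≈ 3334 N.
ΣF_y = 0: A_y + 3333.68 − 770.6·1.3 = 0 → A_y = -2332 N.
ΣF_x = 0: no horizontal applied forces, so A_x = 0.

A_x = 0, A_y = -2332 N, C_y = 3334 N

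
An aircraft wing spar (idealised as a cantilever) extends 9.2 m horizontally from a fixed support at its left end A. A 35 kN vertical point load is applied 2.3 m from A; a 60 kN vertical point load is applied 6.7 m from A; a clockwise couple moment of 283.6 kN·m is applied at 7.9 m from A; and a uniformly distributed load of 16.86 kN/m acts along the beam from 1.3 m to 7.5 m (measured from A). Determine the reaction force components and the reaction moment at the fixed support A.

Resultant of the distributed load: 16.86 × 6.2 = 104.532 kN at 4.4 m from A.
ΣF_x = 0: A_x = 0.
ΣF_y = 0: A_y − 35 − 60 − 16.86·6.2 = 0 → A_y = 199.5 kN.
ΣM about A: M_A − 35·2.3 − 60·6.7 − 283.6 − (16.86·6.2)·4.4 = 0 → M_A = 1226 kN·m.

A_x = 0, A_y = 199.5 kN, M_A = 1226 kN·m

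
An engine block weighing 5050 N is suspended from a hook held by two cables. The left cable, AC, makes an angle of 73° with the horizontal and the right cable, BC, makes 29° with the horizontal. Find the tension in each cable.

ΣF_x = 0: −T_AC·cos73° + T_BC·cos29° = 0 → T_BC = 0.334284·T_AC.
ΣF_y = 0: T_AC·sin73° + T_BC·sin29° = 5050.
Substitute: T_AC·(0.956305 + 0.334284·0.48481) = 5050 → T_AC = 4515.5 ≈ 4516 N.
Then T_BC = 0.334284 × 4515.5 = 1509 N.

T_AC = 4516 N, T_BC = 1509 N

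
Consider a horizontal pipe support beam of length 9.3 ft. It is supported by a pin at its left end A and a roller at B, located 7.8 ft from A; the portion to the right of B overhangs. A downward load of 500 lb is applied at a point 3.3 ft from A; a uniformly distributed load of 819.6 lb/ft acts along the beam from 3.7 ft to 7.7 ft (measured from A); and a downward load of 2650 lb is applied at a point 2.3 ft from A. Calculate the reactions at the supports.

A_x = 0, A_y = 3040 lb, B_y = 3389 lb

Resultant of the distributed load: 819.6 × 4 = 3278.4 lb at 5.7 ft from A.
ΣM about A: B_y·7.8 − 500·3.3 − (819.6·4)·5.7 − 2650·2.3 = 0 → B_y = 26431.88/7.8 = 3388.7 ≈ 3389 lb.
ΣF_y = 0: A_y + 3388.7 − 500 − 819.6·4 − 2650 = 0 → A_y = 3040 lb.
ΣF_x = 0: no horizontal applied forces, so A_x = 0.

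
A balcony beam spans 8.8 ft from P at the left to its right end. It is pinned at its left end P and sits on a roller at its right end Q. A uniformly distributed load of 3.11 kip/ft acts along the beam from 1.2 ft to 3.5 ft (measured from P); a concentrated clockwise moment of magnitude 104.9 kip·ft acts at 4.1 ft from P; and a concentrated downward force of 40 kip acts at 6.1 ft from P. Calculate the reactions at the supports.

P_x = 0, P_y = 5.595 kip, Q_y = 41.56 kip

Resultant of the distributed load: 3.11 × 2.3 = 7.153 kip at 2.35 ft from P.
Taking moments about P: Q_y·8.8 − (3.11·2.3)·2.35 − 104.9 − 40·6.1 = 0 → Q_y = 365.70955/8.8 = 41.5579 ≈ 41.56 kip.
ΣF_y = 0: P_y + 41.5579 − 3.11·2.3 − 40 = 0 → P_y = 5.595 kip.
ΣF_x = 0: no horizontal applied forces, so P_x = 0.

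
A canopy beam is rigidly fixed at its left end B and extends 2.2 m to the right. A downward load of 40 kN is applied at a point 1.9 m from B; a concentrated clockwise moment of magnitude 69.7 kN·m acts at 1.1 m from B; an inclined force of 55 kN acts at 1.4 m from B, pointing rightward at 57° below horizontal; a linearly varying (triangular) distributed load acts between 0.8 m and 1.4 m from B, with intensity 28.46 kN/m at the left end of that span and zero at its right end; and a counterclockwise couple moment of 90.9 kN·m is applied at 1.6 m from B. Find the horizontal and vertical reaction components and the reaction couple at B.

B_x = -29.96 kN, B_y = 94.66 kN, M_B = 127.9 kN·m

Resultant of the triangular load: ½ × 28.46 × 0.6 = 8.538 kN, acting at 1 m from B (one-third of the span from the peak).
ΣF_x = 0: B_x + 55·cos57° = 0 → B_x = -29.96 kN.
ΣF_y = 0: B_y − 40 − 55·sin57° − ½·28.46·0.6 = 0 → B_y = 94.66 kN.
ΣM about B: M_B − 40·1.9 − 69.7 − 55·sin57°·1.4 − (½·28.46·0.6)·1 + 90.9 = 0 → M_B = 127.9 kN·m.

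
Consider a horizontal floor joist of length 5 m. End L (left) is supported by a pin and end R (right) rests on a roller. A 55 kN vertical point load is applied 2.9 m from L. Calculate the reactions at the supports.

L_x = 0, L_y = 23.10 kN, R_y = 31.90 kN

Moments about L: R_y·5 − 55·2.9 = 0 → R_y = 159.5/5 = 31.90 kN.
ΣF_y = 0: L_y + 31.9 − 55 = 0 → L_y = 23.10 kN.
ΣF_x = 0: no horizontal applied forces, so L_x = 0.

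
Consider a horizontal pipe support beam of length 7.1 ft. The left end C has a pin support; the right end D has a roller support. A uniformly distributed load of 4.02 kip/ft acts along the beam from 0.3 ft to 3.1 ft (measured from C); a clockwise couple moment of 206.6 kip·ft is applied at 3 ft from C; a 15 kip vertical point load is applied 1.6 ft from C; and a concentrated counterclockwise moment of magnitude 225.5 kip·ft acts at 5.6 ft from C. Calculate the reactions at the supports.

Resultant of the distributed load: 4.02 × 2.8 = 11.256 kip at 1.7 ft from C.
ΣM about C: D_y·7.1 − (4.02·2.8)·1.7 − 206.6 − 15·1.6 + 225.5 = 0 → D_y = 24.2352/7.1 = 3.41341 ≈ 3.413 kip.
ΣF_y = 0: C_y + 3.41341 − 4.02·2.8 − 15 = 0 → C_y = 22.84 kip.
ΣF_x = 0: no horizontal applied forces, so C_x = 0.

C_x = 0, C_y = 22.84 kip, D_y = 3.413 kip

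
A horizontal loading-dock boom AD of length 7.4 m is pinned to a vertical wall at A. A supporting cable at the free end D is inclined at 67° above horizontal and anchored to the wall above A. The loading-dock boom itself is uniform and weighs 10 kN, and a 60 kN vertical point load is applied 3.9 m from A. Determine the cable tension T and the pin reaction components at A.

T = 39.78 kN, A_x = 15.54 kN, A_y = 33.38 kN

ΣM about A: T·sin67°·7.4 − 10·3.7 − 60·3.9 = 0 → T = 271/(7.4·0.920505) = 39.7843 ≈ 39.78 kN.
ΣF_x = 0: A_x − T·cos67° = 0 → A_x = 39.7843 × 0.390731 = 15.54 kN.
ΣF_y = 0: A_y + T·sin67° − 10 − 60 = 0 → A_y = 70 − 39.7843 × 0.920505 = 33.38 kN.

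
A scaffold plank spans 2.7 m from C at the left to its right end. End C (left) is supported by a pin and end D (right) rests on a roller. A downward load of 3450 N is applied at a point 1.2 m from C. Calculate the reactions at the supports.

C_x = 0, C_y = 1917 N, D_y = 1533 N

Taking moments about C: D_y·2.7 − 3450·1.2 = 0 → D_y = 4140/2.7 = 1533.33 ≈ 1533 N.
ΣF_y = 0: C_y + 1533.33 − 3450 = 0 → C_y = 1917 N.
ΣF_x = 0: no horizontal applied forces, so C_x = 0.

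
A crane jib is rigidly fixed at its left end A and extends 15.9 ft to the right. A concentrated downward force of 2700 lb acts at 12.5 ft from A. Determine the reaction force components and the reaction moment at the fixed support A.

A_x = 0, A_y = 2700 lb, M_A = 33750 lb·ft

ΣF_x = 0: A_x = 0.
ΣF_y = 0: A_y − 2700 = 0 → A_y = 2700 lb.
ΣM about A: M_A − 2700·12.5 = 0 → M_A = 33750 lb·ft.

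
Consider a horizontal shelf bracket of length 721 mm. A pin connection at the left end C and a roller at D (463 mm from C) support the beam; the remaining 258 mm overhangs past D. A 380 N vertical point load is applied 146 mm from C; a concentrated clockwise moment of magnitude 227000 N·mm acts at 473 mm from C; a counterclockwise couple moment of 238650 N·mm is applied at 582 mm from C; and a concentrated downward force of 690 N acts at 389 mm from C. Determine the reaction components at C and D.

C_x = 0, C_y = 395.6 N, D_y = 674.4 N

Taking moments about C: D_y·463 − 380·146 − 227000 + 238650 − 690·389 = 0 → D_y = 312240/463 = 674.384 ≈ 674.4 N.
ΣF_y = 0: C_y + 674.384 − 380 − 690 = 0 → C_y = 395.6 N.
ΣF_x = 0: no horizontal applied forces, so C_x = 0.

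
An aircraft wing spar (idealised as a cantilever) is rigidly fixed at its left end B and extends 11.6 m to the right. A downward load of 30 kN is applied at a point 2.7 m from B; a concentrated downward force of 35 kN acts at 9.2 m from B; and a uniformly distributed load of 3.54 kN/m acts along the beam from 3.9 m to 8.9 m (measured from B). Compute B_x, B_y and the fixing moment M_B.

Resultant of the distributed load: 3.54 × 5 = 17.7 kN at 6.4 m from B.
ΣF_x = 0: B_x = 0.
ΣF_y = 0: B_y − 30 − 35 − 3.54·5 = 0 → B_y = 82.70 kN.
ΣM about B: M_B − 30·2.7 − 35·9.2 − (3.54·5)·6.4 = 0 → M_B = 516.3 kN·m.

B_x = 0, B_y = 82.70 kN, M_B = 516.3 kN·m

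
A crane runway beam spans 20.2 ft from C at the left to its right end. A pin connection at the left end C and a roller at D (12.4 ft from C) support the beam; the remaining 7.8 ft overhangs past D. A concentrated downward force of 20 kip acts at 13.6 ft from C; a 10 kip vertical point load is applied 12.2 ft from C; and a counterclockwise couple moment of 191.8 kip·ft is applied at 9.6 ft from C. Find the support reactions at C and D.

ΣM about C: D_y·12.4 − 20·13.6 − 10·12.2 + 191.8 = 0 → D_y = 202.2/12.4 = 16.3065 ≈ 16.31 kip.
ΣF_y = 0: C_y + 16.3065 − 20 − 10 = 0 → C_y = 13.69 kip.
ΣF_x = 0: no horizontal applied forces, so C_x = 0.

C_x = 0, C_y = 13.69 kip, D_y = 16.31 kip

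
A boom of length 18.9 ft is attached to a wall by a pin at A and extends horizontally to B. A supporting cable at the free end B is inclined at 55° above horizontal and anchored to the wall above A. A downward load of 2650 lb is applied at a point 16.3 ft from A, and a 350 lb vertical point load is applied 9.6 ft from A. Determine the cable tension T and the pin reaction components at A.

ΣM about A: T·sin55°·18.9 − 2650·16.3 − 350·9.6 = 0 → T = 46555/(18.9·0.819152) = 3007.05 ≈ 3007 lb.
ΣF_x = 0: A_x − T·cos55° = 0 → A_x = 3007.05 × 0.573576 = 1725 lb.
ΣF_y = 0: A_y + T·sin55° − 2650 − 350 = 0 → A_y = 3000 − 3007.05 × 0.819152 = 536.8 lb.

T = 3007 lb, A_x = 1725 lb, A_y = 536.8 lb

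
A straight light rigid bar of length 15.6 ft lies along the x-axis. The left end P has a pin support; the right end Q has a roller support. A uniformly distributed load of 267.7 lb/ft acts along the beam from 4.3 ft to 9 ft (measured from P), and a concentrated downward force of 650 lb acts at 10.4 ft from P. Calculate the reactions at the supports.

Resultant of the distributed load: 267.7 × 4.7 = 1258.19 lb at 6.65 ft from P.
Taking moments about P: Q_y·15.6 − (267.7·4.7)·6.65 − 650·10.4 = 0 → Q_y = 15126.9635/15.6 = 969.677 ≈ 969.7 lb.
ΣF_y = 0: P_y + 969.677 − 267.7·4.7 − 650 = 0 → P_y = 938.5 lb.
ΣF_x = 0: no horizontal applied forces, so P_x = 0.

P_x = 0, P_y = 938.5 lb, Q_y = 969.7 lb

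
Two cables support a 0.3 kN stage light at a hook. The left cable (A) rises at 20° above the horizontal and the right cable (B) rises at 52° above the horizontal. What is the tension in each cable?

ΣF_x = 0: −T_A·cos20° + T_B·cos52° = 0 → T_B = 1.52631·T_A.
ΣF_y = 0: T_A·sin20° + T_B·sin52° = 0.3.
Substitute: T_A·(0.34202 + 1.52631·0.788011) = 0.3 → T_A = 0.194204 ≈ 0.1942 kN.
Then T_B = 1.52631 × 0.194204 = 0.2964 kN.

T_A = 0.1942 kN, T_B = 0.2964 kN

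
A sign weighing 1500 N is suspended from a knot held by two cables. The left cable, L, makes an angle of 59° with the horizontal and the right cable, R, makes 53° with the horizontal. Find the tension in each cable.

ΣF_x = 0: −T_L·cos59° + T_R·cos53° = 0 → T_R = 0.855808·T_L.
ΣF_y = 0: T_L·sin59° + T_R·sin53° = 1500.
Substitute: T_L·(0.857167 + 0.855808·0.798636) = 1500 → T_L = 973.618 ≈ 973.6 N.
Then T_R = 0.855808 × 973.618 = 833.2 N.

T_L = 973.6 N, T_R = 833.2 N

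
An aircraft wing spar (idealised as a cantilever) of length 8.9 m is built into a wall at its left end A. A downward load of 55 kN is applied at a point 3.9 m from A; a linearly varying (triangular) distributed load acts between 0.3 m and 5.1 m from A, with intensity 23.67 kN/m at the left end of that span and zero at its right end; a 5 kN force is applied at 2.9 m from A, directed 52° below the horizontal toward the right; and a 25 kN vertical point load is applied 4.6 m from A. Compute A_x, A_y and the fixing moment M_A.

A_x = -3.078 kN, A_y = 140.7 kN, M_A = 448.9 kN·m

Resultant of the triangular load: ½ × 23.67 × 4.8 = 56.808 kN, acting at 1.9 m from A (one-third of the span from the peak).
ΣF_x = 0: A_x + 5·cos52° = 0 → A_x = -3.078 kN.
ΣF_y = 0: A_y − 55 − ½·23.67·4.8 − 5·sin52° − 25 = 0 → A_y = 140.7 kN.
ΣM about A: M_A − 55·3.9 − (½·23.67·4.8)·1.9 − 5·sin52°·2.9 − 25·4.6 = 0 → M_A = 448.9 kN·m.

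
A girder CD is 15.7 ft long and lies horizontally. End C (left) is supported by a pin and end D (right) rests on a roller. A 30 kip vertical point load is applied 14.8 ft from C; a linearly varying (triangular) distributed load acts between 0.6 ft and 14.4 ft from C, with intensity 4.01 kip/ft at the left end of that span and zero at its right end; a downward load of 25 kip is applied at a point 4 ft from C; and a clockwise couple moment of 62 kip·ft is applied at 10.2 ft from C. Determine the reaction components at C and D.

C_x = 0, C_y = 34.91 kip, D_y = 47.76 kip

Resultant of the triangular load: ½ × 4.01 × 13.8 = 27.669 kip, acting at 5.2 ft from C (one-third of the span from the peak).
Taking moments about C: D_y·15.7 − 30·14.8 − (½·4.01·13.8)·5.2 − 25·4 − 62 = 0 → D_y = 749.8788/15.7 = 47.763 ≈ 47.76 kip.
ΣF_y = 0: C_y + 47.763 − 30 − ½·4.01·13.8 − 25 = 0 → C_y = 34.91 kip.
ΣF_x = 0: no horizontal applied forces, so C_x = 0.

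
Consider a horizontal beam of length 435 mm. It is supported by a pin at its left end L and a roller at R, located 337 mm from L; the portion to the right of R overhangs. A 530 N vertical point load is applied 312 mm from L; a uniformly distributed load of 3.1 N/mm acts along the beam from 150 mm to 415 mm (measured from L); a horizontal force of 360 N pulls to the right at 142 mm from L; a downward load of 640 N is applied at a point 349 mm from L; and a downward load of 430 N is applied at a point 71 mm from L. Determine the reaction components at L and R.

Resultant of the distributed load: 3.1 × 265 = 821.5 N at 282.5 mm from L.
Moments about L: R_y·337 − 530·312 − (3.1·265)·282.5 − 640·349 − 430·71 = 0 → R_y = 651323.75/337 = 1932.71 ≈ 1933 N.
ΣF_y = 0: L_y + 1932.71 − 530 − 3.1·265 − 640 − 430 = 0 → L_y = 488.8 N.
ΣF_x = 0: L_x + 360 = 0 → L_x = -360.0 N.

L_x = -360.0 N, L_y = 488.8 N, R_y = 1933 N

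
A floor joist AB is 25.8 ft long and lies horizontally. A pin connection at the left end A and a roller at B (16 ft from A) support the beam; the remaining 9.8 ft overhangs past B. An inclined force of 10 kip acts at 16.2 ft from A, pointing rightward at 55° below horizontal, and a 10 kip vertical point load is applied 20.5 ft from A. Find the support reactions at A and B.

ΣM about A: B_y·16 − 10·sin55°·16.2 − 10·20.5 = 0 → B_y = 337.703/16 = 21.1064 ≈ 21.11 kip.
ΣF_y = 0: A_y + 21.1064 − 10·sin55° − 10 = 0 → A_y = -2.915 kip.
ΣF_x = 0: A_x + 10·cos55° = 0 → A_x = -5.736 kip.

A_x = -5.736 kip, A_y = -2.915 kip, B_y = 21.11 kip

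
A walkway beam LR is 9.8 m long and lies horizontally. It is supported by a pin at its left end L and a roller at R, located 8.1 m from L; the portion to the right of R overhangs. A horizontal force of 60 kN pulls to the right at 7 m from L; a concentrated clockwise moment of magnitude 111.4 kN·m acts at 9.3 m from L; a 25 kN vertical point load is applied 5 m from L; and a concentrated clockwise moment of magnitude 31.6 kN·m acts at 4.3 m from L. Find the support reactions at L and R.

L_x = -60.00 kN, L_y = -8.086 kN, R_y = 33.09 kN

Taking moments about L: R_y·8.1 − 111.4 − 25·5 − 31.6 = 0 → R_y = 268/8.1 = 33.0864 ≈ 33.09 kN.
ΣF_y = 0: L_y + 33.0864 − 25 = 0 → L_y = -8.086 kN.
ΣF_x = 0: L_x + 60 = 0 → L_x = -60.00 kN.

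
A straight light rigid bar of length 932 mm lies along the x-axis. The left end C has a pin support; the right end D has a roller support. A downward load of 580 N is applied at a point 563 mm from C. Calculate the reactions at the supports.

ΣM about C: D_y·932 − 580·563 = 0 → D_y = 326540/932 = 350.365 ≈ 350.4 N.
ΣF_y = 0: C_y + 350.365 − 580 = 0 → C_y = 229.6 N.
ΣF_x = 0: no horizontal applied forces, so C_x = 0.

C_x = 0, C_y = 229.6 N, D_y = 350.4 N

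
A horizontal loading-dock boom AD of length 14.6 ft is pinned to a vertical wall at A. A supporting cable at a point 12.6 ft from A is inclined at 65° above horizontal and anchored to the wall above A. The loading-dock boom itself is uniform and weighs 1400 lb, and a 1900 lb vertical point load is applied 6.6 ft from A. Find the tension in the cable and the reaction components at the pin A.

ΣM about A: T·sin65°·12.6 − 1400·7.3 − 1900·6.6 = 0 → T = 22760/(12.6·0.906308) = 1993.09 ≈ 1993 lb.
ΣF_x = 0: A_x − T·cos65° = 0 → A_x = 1993.09 × 0.422618 = 842.3 lb.
ΣF_y = 0: A_y + T·sin65° − 1400 − 1900 = 0 → A_y = 3300 − 1993.09 × 0.906308 = 1494 lb.

T = 1993 lb, A_x = 842.3 lb, A_y = 1494 lb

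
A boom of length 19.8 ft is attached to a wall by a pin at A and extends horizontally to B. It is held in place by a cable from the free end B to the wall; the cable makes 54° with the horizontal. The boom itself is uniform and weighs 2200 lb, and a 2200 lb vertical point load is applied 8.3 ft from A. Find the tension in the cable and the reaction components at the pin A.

ΣM about A: T·sin54°·19.8 − 2200·9.9 − 2200·8.3 = 0 → T = 40040/(19.8·0.809017) = 2499.6 ≈ 2500 lb.
ΣF_x = 0: A_x − T·cos54° = 0 → A_x = 2499.6 × 0.587785 = 1469 lb.
ΣF_y = 0: A_y + T·sin54° − 2200 − 2200 = 0 → A_y = 4400 − 2499.6 × 0.809017 = 2378 lb.

T = 2500 lb, A_x = 1469 lb, A_y = 2378 lb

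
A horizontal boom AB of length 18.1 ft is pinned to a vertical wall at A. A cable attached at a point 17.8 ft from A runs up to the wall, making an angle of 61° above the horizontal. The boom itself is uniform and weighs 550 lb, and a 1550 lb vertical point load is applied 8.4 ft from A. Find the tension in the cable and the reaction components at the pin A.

T = 1156 lb, A_x = 560.5 lb, A_y = 1089 lb

ΣM about A: T·sin61°·17.8 − 550·9.05 − 1550·8.4 = 0 → T = 17997.5/(17.8·0.87462) = 1156.04 ≈ 1156 lb.
ΣF_x = 0: A_x − T·cos61° = 0 → A_x = 1156.04 × 0.48481 = 560.5 lb.
ΣF_y = 0: A_y + T·sin61° − 550 − 1550 = 0 → A_y = 2100 − 1156.04 × 0.87462 = 1089 lb.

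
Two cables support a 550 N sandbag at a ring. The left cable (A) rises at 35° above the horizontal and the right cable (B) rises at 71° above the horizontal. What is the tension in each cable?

ΣF_x = 0: −T_A·cos35° + T_B·cos71° = 0 → T_B = 2.51607·T_A.
ΣF_y = 0: T_A·sin35° + T_B·sin71° = 550.
Substitute: T_A·(0.573576 + 2.51607·0.945519) = 550 → T_A = 186.279 ≈ 186.3 N.
Then T_B = 2.51607 × 186.279 = 468.7 N.

T_A = 186.3 N, T_B = 468.7 N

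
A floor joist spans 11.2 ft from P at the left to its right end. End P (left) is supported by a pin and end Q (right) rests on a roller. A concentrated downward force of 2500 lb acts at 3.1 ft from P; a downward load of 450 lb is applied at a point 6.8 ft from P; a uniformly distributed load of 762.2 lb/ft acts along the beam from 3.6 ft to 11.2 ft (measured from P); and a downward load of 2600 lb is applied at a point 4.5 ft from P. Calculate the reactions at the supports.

Resultant of the distributed load: 762.2 × 7.6 = 5792.72 lb at 7.4 ft from P.
Moments about P: Q_y·11.2 − 2500·3.1 − 450·6.8 − (762.2·7.6)·7.4 − 2600·4.5 = 0 → Q_y = 65376.128/11.2 = 5837.15 ≈ 5837 lb.
ΣF_y = 0: P_y + 5837.15 − 2500 − 450 − 762.2·7.6 − 2600 = 0 → P_y = 5506 lb.
ΣF_x = 0: no horizontal applied forces, so P_x = 0.

P_x = 0, P_y = 5506 lb, Q_y = 5837 lb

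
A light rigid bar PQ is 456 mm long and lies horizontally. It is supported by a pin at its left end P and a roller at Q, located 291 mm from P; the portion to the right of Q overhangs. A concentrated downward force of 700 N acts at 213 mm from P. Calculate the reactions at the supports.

P_x = 0, P_y = 187.6 N, Q_y = 512.4 N

Moments about P: Q_y·291 − 700·213 = 0 → Q_y = 149100/291 = 512.371 ≈ 512.4 N.
ΣF_y = 0: P_y + 512.371 − 700 = 0 → P_y = 187.6 N.
ΣF_x = 0: no horizontal applied forces, so P_x = 0.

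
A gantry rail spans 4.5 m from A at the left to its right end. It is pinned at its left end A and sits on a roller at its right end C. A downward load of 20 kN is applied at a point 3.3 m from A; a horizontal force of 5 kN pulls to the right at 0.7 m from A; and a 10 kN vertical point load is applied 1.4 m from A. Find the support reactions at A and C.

Taking moments about A: C_y·4.5 − 20·3.3 − 10·1.4 = 0 → C_y = 80/4.5 = 17.7778 ≈ 17.78 kN.
ΣF_y = 0: A_y + 17.7778 − 20 − 10 = 0 → A_y = 12.22 kN.
ΣF_x = 0: A_x + 5 = 0 → A_x = -5.000 kN.

A_x = -5.000 kN, A_y = 12.22 kN, C_y = 17.78 kN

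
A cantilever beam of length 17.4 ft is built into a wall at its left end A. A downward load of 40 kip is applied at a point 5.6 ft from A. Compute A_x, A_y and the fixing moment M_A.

A_x = 0, A_y = 40.00 kip, M_A = 224.0 kip·ft

ΣF_x = 0: A_x = 0.
ΣF_y = 0: A_y − 40 = 0 → A_y = 40.00 kip.
ΣM about A: M_A − 40·5.6 = 0 → M_A = 224.0 kip·ft.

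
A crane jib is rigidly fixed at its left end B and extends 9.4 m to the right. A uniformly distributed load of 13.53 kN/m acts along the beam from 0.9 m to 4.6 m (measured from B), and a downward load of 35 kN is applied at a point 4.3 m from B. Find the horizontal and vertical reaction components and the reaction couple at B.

Resultant of the distributed load: 13.53 × 3.7 = 50.061 kN at 2.75 m from B.
ΣF_x = 0: B_x = 0.
ΣF_y = 0: B_y − 13.53·3.7 − 35 = 0 → B_y = 85.06 kN.
ΣM about B: M_B − (13.53·3.7)·2.75 − 35·4.3 = 0 → M_B = 288.2 kN·m.

B_x = 0, B_y = 85.06 kN, M_B = 288.2 kN·m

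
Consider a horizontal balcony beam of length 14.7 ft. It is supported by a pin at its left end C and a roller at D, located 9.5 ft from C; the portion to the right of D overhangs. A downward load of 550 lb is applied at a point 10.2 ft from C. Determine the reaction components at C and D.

C_x = 0, C_y = -40.53 lb, D_y = 590.5 lb

Moments about C: D_y·9.5 − 550·10.2 = 0 → D_y = 5610/9.5 = 590.526 ≈ 590.5 lb.
ΣF_y = 0: C_y + 590.526 − 550 = 0 → C_y = -40.53 lb.
ΣF_x = 0: no horizontal applied forces, so C_x = 0.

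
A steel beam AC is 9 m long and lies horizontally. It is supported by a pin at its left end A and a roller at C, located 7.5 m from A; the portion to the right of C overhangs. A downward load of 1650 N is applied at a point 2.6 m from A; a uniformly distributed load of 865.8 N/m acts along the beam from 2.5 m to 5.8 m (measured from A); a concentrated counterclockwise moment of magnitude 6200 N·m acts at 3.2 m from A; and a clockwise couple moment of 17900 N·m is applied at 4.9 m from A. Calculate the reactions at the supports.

A_x = 0, A_y = 794.2 N, C_y = 3713 N

Resultant of the distributed load: 865.8 × 3.3 = 2857.14 N at 4.15 m from A.
ΣM about A: C_y·7.5 − 1650·2.6 − (865.8·3.3)·4.15 + 6200 − 17900 = 0 → C_y = 27847.131/7.5 = 3712.95 ≈ 3713 N.
ΣF_y = 0: A_y + 3712.95 − 1650 − 865.8·3.3 = 0 → A_y = 794.2 N.
ΣF_x = 0: no horizontal applied forces, so A_x = 0.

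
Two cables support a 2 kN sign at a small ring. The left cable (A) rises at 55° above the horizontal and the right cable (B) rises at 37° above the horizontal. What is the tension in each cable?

T_A = 1.598 kN, T_B = 1.148 kN

ΣF_x = 0: −T_A·cos55° + T_B·cos37° = 0 → T_B = 0.718196·T_A.
ΣF_y = 0: T_A·sin55° + T_B·sin37° = 2.
Substitute: T_A·(0.819152 + 0.718196·0.601815) = 2 → T_A = 1.59824 ≈ 1.598 kN.
Then T_B = 0.718196 × 1.59824 = 1.148 kN.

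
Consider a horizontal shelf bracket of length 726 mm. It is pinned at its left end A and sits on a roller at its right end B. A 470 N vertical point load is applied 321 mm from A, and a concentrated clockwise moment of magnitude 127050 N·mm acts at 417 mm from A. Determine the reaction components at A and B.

A_x = 0, A_y = 87.19 N, B_y = 382.8 N

Moments about A: B_y·726 − 470·321 − 127050 = 0 → B_y = 277920/726 = 382.81 ≈ 382.8 N.
ΣF_y = 0: A_y + 382.81 − 470 = 0 → A_y = 87.19 N.
ΣF_x = 0: no horizontal applied forces, so A_x = 0.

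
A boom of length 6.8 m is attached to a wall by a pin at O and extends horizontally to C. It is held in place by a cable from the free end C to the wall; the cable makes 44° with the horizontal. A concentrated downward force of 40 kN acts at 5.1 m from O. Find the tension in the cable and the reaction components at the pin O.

T = 43.19 kN, O_x = 31.07 kN, O_y = 10.00 kN

ΣM about O: T·sin44°·6.8 − 40·5.1 = 0 → T = 204/(6.8·0.694658) = 43.1867 ≈ 43.19 kN.
ΣF_x = 0: O_x − T·cos44° = 0 → O_x = 43.1867 × 0.71934 = 31.07 kN.
ΣF_y = 0: O_y + T·sin44° − 40 = 0 → O_y = 40 − 43.1867 × 0.694658 = 10.00 kN.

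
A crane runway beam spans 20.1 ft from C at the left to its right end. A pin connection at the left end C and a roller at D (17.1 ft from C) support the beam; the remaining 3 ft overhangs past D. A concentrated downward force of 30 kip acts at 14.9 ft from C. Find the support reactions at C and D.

ΣM about C: D_y·17.1 − 30·14.9 = 0 → D_y = 447/17.1 = 26.1404 ≈ 26.14 kip.
ΣF_y = 0: C_y + 26.1404 − 30 = 0 → C_y = 3.860 kip.
ΣF_x = 0: no horizontal applied forces, so C_x = 0.

C_x = 0, C_y = 3.860 kip, D_y = 26.14 kip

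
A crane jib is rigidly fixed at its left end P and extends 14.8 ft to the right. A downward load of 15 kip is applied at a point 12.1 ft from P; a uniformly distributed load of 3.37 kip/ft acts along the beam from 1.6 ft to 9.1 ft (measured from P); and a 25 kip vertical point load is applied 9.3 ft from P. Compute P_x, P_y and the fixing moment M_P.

Resultant of the distributed load: 3.37 × 7.5 = 25.275 kip at 5.35 ft from P.
ΣF_x = 0: P_x = 0.
ΣF_y = 0: P_y − 15 − 3.37·7.5 − 25 = 0 → P_y = 65.28 kip.
ΣM about P: M_P − 15·12.1 − (3.37·7.5)·5.35 − 25·9.3 = 0 → M_P = 549.2 kip·ft.

P_x = 0, P_y = 65.28 kip, M_P = 549.2 kip·ft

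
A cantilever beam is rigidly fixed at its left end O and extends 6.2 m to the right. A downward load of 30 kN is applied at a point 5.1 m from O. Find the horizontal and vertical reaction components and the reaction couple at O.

ΣF_x = 0: O_x = 0.
ΣF_y = 0: O_y − 30 = 0 → O_y = 30.00 kN.
ΣM about O: M_O − 30·5.1 = 0 → M_O = 153.0 kN·m.

O_x = 0, O_y = 30.00 kN, M_O = 153.0 kN·m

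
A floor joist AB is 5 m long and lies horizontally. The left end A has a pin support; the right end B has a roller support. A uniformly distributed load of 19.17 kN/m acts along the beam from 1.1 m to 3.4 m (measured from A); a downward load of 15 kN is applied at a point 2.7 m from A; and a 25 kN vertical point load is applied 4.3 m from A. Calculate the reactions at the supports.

A_x = 0, A_y = 34.65 kN, B_y = 49.44 kN

Resultant of the distributed load: 19.17 × 2.3 = 44.091 kN at 2.25 m from A.
ΣM about A: B_y·5 − (19.17·2.3)·2.25 − 15·2.7 − 25·4.3 = 0 → B_y = 247.20475/5 = 49.441 ≈ 49.44 kN.
ΣF_y = 0: A_y + 49.441 − 19.17·2.3 − 15 − 25 = 0 → A_y = 34.65 kN.
ΣF_x = 0: no horizontal applied forces, so A_x = 0.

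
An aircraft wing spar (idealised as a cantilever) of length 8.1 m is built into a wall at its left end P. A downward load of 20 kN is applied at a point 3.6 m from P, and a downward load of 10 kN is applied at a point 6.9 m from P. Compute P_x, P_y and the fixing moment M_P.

P_x = 0, P_y = 30.00 kN, M_P = 141.0 kN·m

ΣF_x = 0: P_x = 0.
ΣF_y = 0: P_y − 20 − 10 = 0 → P_y = 30.00 kN.
ΣM about P: M_P − 20·3.6 − 10·6.9 = 0 → M_P = 141.0 kN·m.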